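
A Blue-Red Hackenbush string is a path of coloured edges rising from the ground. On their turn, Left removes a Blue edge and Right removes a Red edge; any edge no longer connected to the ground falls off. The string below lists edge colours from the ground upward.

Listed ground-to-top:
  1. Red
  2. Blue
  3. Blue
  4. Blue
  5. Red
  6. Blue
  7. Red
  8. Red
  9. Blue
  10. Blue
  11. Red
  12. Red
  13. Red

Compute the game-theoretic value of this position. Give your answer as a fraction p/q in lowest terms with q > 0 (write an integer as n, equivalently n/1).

edge 1 of 13 (Red): { ∅ | 0 } = -1
edge 2 of 13 (Blue): { -1 | 0 } = -1/2
edge 3 of 13 (Blue): { -1 -1/2 | 0 } = -1/4
edge 4 of 13 (Blue): { -1 -1/2 -1/4 | 0 } = -1/8
edge 5 of 13 (Red): { -1 -1/2 -1/4 | -1/8 0 } = -3/16
edge 6 of 13 (Blue): { -1 -1/2 -1/4 -3/16 | -1/8 0 } = -5/32
edge 7 of 13 (Red): { -1 -1/2 -1/4 -3/16 | -5/32 -1/8 0 } = -11/64
edge 8 of 13 (Red): { -1 -1/2 -1/4 -3/16 | -11/64 -5/32 -1/8 0 } = -23/128
edge 9 of 13 (Blue): { -1 -1/2 -1/4 -3/16 -23/128 | -11/64 -5/32 -1/8 0 } = -45/256
edge 10 of 13 (Blue): { -1 -1/2 -1/4 -3/16 -23/128 -45/256 | -11/64 -5/32 -1/8 0 } = -89/512
edge 11 of 13 (Red): { -1 -1/2 -1/4 -3/16 -23/128 -45/256 | -89/512 -11/64 -5/32 -1/8 0 } = -179/1024
edge 12 of 13 (Red): { -1 -1/2 -1/4 -3/16 -23/128 -45/256 | -179/1024 -89/512 -11/64 -5/32 -1/8 0 } = -359/2048
edge 13 of 13 (Red): { -1 -1/2 -1/4 -3/16 -23/128 -45/256 | -359/2048 -179/1024 -89/512 -11/64 -5/32 -1/8 0 } = -719/4096

-719/4096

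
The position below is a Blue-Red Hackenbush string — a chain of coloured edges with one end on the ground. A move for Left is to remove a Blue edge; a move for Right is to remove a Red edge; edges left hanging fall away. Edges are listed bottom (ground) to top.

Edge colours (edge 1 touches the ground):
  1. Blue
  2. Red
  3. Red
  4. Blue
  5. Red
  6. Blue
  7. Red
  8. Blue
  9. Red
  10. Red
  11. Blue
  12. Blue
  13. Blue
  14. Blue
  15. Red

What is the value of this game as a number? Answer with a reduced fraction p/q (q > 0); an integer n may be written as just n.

step 1: add Blue to get B; options L={ 0 } R={ — } so 1
step 2: add Red to get BR; options L={ 0 } R={ 1 } so 1/2
step 3: add Red to get BRR; options L={ 0 } R={ 1/2,1 } so 1/4
step 4: add Blue to get BRRB; options L={ 0,1/4 } R={ 1/2,1 } so 3/8
step 5: add Red to get BRRBR; options L={ 0,1/4 } R={ 3/8,1/2,1 } so 5/16
step 6: add Blue to get BRRBRB; options L={ 0,1/4,5/16 } R={ 3/8,1/2,1 } so 11/32
step 7: add Red to get BRRBRBR; options L={ 0,1/4,5/16 } R={ 11/32,3/8,1/2,1 } so 21/64
step 8: add Blue to get BRRBRBRB; options L={ 0,1/4,5/16,21/64 } R={ 11/32,3/8,1/2,1 } so 43/128
step 9: add Red to get BRRBRBRBR; options L={ 0,1/4,5/16,21/64 } R={ 43/128,11/32,3/8,1/2,1 } so 85/256
step 10: add Red to get BRRBRBRBRR; options L={ 0,1/4,5/16,21/64 } R={ 85/256,43/128,11/32,3/8,1/2,1 } so 169/512
step 11: add Blue to get BRRBRBRBRRB; options L={ 0,1/4,5/16,21/64,169/512 } R={ 85/256,43/128,11/32,3/8,1/2,1 } so 339/1024
step 12: add Blue to get BRRBRBRBRRBB; options L={ 0,1/4,5/16,21/64,169/512,339/1024 } R={ 85/256,43/128,11/32,3/8,1/2,1 } so 679/2048
step 13: add Blue to get BRRBRBRBRRBBB; options L={ 0,1/4,5/16,21/64,169/512,339/1024,679/2048 } R={ 85/256,43/128,11/32,3/8,1/2,1 } so 1359/4096
step 14: add Blue to get BRRBRBRBRRBBBB; options L={ 0,1/4,5/16,21/64,169/512,339/1024,679/2048,1359/4096 } R={ 85/256,43/128,11/32,3/8,1/2,1 } so 2719/8192
step 15: add Red to get BRRBRBRBRRBBBBR; options L={ 0,1/4,5/16,21/64,169/512,339/1024,679/2048,1359/4096 } R={ 2719/8192,85/256,43/128,11/32,3/8,1/2,1 } so 5437/16384

5437/16384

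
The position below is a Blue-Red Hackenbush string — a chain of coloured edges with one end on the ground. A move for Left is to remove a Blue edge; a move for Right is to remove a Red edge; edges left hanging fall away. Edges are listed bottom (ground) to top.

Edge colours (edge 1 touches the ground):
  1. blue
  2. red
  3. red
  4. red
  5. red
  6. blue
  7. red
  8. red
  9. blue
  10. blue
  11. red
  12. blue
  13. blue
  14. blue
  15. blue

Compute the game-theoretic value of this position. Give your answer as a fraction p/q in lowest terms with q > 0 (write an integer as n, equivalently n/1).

1247/16384

b: Left { 0 }, Right {  } => simplest 1
br: Left { 0 }, Right { 1 } => simplest 1/2
brr: Left { 0 }, Right { 1/2; 1 } => simplest 1/4
brrr: Left { 0 }, Right { 1/4; 1/2; 1 } => simplest 1/8
brrrr: Left { 0 }, Right { 1/8; 1/4; 1/2; 1 } => simplest 1/16
brrrrb: Left { 0; 1/16 }, Right { 1/8; 1/4; 1/2; 1 } => simplest 3/32
brrrrbr: Left { 0; 1/16 }, Right { 3/32; 1/8; 1/4; 1/2; 1 } => simplest 5/64
brrrrbrr: Left { 0; 1/16 }, Right { 5/64; 3/32; 1/8; 1/4; 1/2; 1 } => simplest 9/128
brrrrbrrb: Left { 0; 1/16; 9/128 }, Right { 5/64; 3/32; 1/8; 1/4; 1/2; 1 } => simplest 19/256
brrrrbrrbb: Left { 0; 1/16; 9/128; 19/256 }, Right { 5/64; 3/32; 1/8; 1/4; 1/2; 1 } => simplest 39/512
brrrrbrrbbr: Left { 0; 1/16; 9/128; 19/256 }, Right { 39/512; 5/64; 3/32; 1/8; 1/4; 1/2; 1 } => simplest 77/1024
brrrrbrrbbrb: Left { 0; 1/16; 9/128; 19/256; 77/1024 }, Right { 39/512; 5/64; 3/32; 1/8; 1/4; 1/2; 1 } => simplest 155/2048
brrrrbrrbbrbb: Left { 0; 1/16; 9/128; 19/256; 77/1024; 155/2048 }, Right { 39/512; 5/64; 3/32; 1/8; 1/4; 1/2; 1 } => simplest 311/4096
brrrrbrrbbrbbb: Left { 0; 1/16; 9/128; 19/256; 77/1024; 155/2048; 311/4096 }, Right { 39/512; 5/64; 3/32; 1/8; 1/4; 1/2; 1 } => simplest 623/8192
brrrrbrrbbrbbbb: Left { 0; 1/16; 9/128; 19/256; 77/1024; 155/2048; 311/4096; 623/8192 }, Right { 39/512; 5/64; 3/32; 1/8; 1/4; 1/2; 1 } => simplest 1247/16384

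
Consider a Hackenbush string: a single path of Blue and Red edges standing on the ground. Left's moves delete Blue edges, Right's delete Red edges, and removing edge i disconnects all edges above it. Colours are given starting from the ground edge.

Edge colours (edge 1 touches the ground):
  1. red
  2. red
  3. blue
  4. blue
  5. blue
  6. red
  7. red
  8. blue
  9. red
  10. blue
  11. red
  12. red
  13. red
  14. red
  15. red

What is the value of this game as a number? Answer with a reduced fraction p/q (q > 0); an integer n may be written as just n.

Recurse on prefixes of the 15-edge string red red blue blue blue red red blue red blue red red red red red:
step 1: add red to get r; options L={ — } R={ 0 } => -1
step 2: add red to get rr; options L={ — } R={ -1 0 } => -2
step 3: add blue to get rrb; options L={ -2 } R={ -1 0 } => -3/2
step 4: add blue to get rrbb; options L={ -2 -3/2 } R={ -1 0 } => -5/4
step 5: add blue to get rrbbb; options L={ -2 -3/2 -5/4 } R={ -1 0 } => -9/8
step 6: add red to get rrbbbr; options L={ -2 -3/2 -5/4 } R={ -9/8 -1 0 } => -19/16
step 7: add red to get rrbbbrr; options L={ -2 -3/2 -5/4 } R={ -19/16 -9/8 -1 0 } => -39/32
step 8: add blue to get rrbbbrrb; options L={ -2 -3/2 -5/4 -39/32 } R={ -19/16 -9/8 -1 0 } => -77/64
step 9: add red to get rrbbbrrbr; options L={ -2 -3/2 -5/4 -39/32 } R={ -77/64 -19/16 -9/8 -1 0 } => -155/128
step 10: add blue to get rrbbbrrbrb; options L={ -2 -3/2 -5/4 -39/32 -155/128 } R={ -77/64 -19/16 -9/8 -1 0 } => -309/256
step 11: add red to get rrbbbrrbrbr; options L={ -2 -3/2 -5/4 -39/32 -155/128 } R={ -309/256 -77/64 -19/16 -9/8 -1 0 } => -619/512
step 12: add red to get rrbbbrrbrbrr; options L={ -2 -3/2 -5/4 -39/32 -155/128 } R={ -619/512 -309/256 -77/64 -19/16 -9/8 -1 0 } => -1239/1024
step 13: add red to get rrbbbrrbrbrrr; options L={ -2 -3/2 -5/4 -39/32 -155/128 } R={ -1239/1024 -619/512 -309/256 -77/64 -19/16 -9/8 -1 0 } => -2479/2048
step 14: add red to get rrbbbrrbrbrrrr; options L={ -2 -3/2 -5/4 -39/32 -155/128 } R={ -2479/2048 -1239/1024 -619/512 -309/256 -77/64 -19/16 -9/8 -1 0 } => -4959/4096
step 15: add red to get rrbbbrrbrbrrrrr; options L={ -2 -3/2 -5/4 -39/32 -155/128 } R={ -4959/4096 -2479/2048 -1239/1024 -619/512 -309/256 -77/64 -19/16 -9/8 -1 0 } => -9919/8192

-9919/8192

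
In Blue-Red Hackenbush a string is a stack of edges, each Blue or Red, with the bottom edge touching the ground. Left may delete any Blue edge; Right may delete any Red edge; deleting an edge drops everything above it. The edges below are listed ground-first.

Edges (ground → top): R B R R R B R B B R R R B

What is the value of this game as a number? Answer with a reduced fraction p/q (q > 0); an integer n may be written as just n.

-3741/4096

Recurse on prefixes of the 13-edge string R B R R R B R B B R R R B:
1 of 13 · R · max L −∞ · min R 0 — -1
2 of 13 · RB · max L -1 · min R 0 — -1/2
3 of 13 · RBR · max L -1 · min R -1/2 — -3/4
4 of 13 · RBRR · max L -1 · min R -3/4 — -7/8
5 of 13 · RBRRR · max L -1 · min R -7/8 — -15/16
6 of 13 · RBRRRB · max L -15/16 · min R -7/8 — -29/32
7 of 13 · RBRRRBR · max L -15/16 · min R -29/32 — -59/64
8 of 13 · RBRRRBRB · max L -59/64 · min R -29/32 — -117/128
9 of 13 · RBRRRBRBB · max L -117/128 · min R -29/32 — -233/256
10 of 13 · RBRRRBRBBR · max L -117/128 · min R -233/256 — -467/512
11 of 13 · RBRRRBRBBRR · max L -117/128 · min R -467/512 — -935/1024
12 of 13 · RBRRRBRBBRRR · max L -117/128 · min R -935/1024 — -1871/2048
13 of 13 · RBRRRBRBBRRRB · max L -1871/2048 · min R -935/1024 — -3741/4096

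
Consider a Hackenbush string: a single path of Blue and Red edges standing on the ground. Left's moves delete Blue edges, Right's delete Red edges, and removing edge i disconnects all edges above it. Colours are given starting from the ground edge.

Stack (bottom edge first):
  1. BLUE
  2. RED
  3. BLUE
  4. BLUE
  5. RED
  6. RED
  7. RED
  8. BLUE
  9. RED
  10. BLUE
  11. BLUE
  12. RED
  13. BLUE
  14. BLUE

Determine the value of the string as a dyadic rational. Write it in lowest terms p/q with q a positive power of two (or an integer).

6327/8192

step 1: add BLUE to get B; options L={ 0 } R={ (no moves) } ⇒ 1
step 2: add RED to get BR; options L={ 0 } R={ 1 } ⇒ 1/2
step 3: add BLUE to get BRB; options L={ 0 1/2 } R={ 1 } ⇒ 3/4
step 4: add BLUE to get BRBB; options L={ 0 1/2 3/4 } R={ 1 } ⇒ 7/8
step 5: add RED to get BRBBR; options L={ 0 1/2 3/4 } R={ 7/8 1 } ⇒ 13/16
step 6: add RED to get BRBBRR; options L={ 0 1/2 3/4 } R={ 13/16 7/8 1 } ⇒ 25/32
step 7: add RED to get BRBBRRR; options L={ 0 1/2 3/4 } R={ 25/32 13/16 7/8 1 } ⇒ 49/64
step 8: add BLUE to get BRBBRRRB; options L={ 0 1/2 3/4 49/64 } R={ 25/32 13/16 7/8 1 } ⇒ 99/128
step 9: add RED to get BRBBRRRBR; options L={ 0 1/2 3/4 49/64 } R={ 99/128 25/32 13/16 7/8 1 } ⇒ 197/256
step 10: add BLUE to get BRBBRRRBRB; options L={ 0 1/2 3/4 49/64 197/256 } R={ 99/128 25/32 13/16 7/8 1 } ⇒ 395/512
step 11: add BLUE to get BRBBRRRBRBB; options L={ 0 1/2 3/4 49/64 197/256 395/512 } R={ 99/128 25/32 13/16 7/8 1 } ⇒ 791/1024
step 12: add RED to get BRBBRRRBRBBR; options L={ 0 1/2 3/4 49/64 197/256 395/512 } R={ 791/1024 99/128 25/32 13/16 7/8 1 } ⇒ 1581/2048
step 13: add BLUE to get BRBBRRRBRBBRB; options L={ 0 1/2 3/4 49/64 197/256 395/512 1581/2048 } R={ 791/1024 99/128 25/32 13/16 7/8 1 } ⇒ 3163/4096
step 14: add BLUE to get BRBBRRRBRBBRBB; options L={ 0 1/2 3/4 49/64 197/256 395/512 1581/2048 3163/4096 } R={ 791/1024 99/128 25/32 13/16 7/8 1 } ⇒ 6327/8192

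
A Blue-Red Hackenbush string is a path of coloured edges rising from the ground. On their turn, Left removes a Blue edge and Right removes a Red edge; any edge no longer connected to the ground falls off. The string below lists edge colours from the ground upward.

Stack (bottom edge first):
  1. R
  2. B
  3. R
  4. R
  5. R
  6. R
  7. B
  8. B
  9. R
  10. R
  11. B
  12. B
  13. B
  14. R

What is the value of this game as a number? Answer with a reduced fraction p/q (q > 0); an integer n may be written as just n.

-7779/8192

Recurse on prefixes of the 14-edge string R B R R R R B B R R B B B R:
step 1: add R to get R; options L={ none } R={ 0 } — -1
step 2: add B to get RB; options L={ -1 } R={ 0 } — -1/2
step 3: add R to get RBR; options L={ -1 } R={ -1/2,0 } — -3/4
step 4: add R to get RBRR; options L={ -1 } R={ -3/4,-1/2,0 } — -7/8
step 5: add R to get RBRRR; options L={ -1 } R={ -7/8,-3/4,-1/2,0 } — -15/16
step 6: add R to get RBRRRR; options L={ -1 } R={ -15/16,-7/8,-3/4,-1/2,0 } — -31/32
step 7: add B to get RBRRRRB; options L={ -1,-31/32 } R={ -15/16,-7/8,-3/4,-1/2,0 } — -61/64
step 8: add B to get RBRRRRBB; options L={ -1,-31/32,-61/64 } R={ -15/16,-7/8,-3/4,-1/2,0 } — -121/128
step 9: add R to get RBRRRRBBR; options L={ -1,-31/32,-61/64 } R={ -121/128,-15/16,-7/8,-3/4,-1/2,0 } — -243/256
step 10: add R to get RBRRRRBBRR; options L={ -1,-31/32,-61/64 } R={ -243/256,-121/128,-15/16,-7/8,-3/4,-1/2,0 } — -487/512
step 11: add B to get RBRRRRBBRRB; options L={ -1,-31/32,-61/64,-487/512 } R={ -243/256,-121/128,-15/16,-7/8,-3/4,-1/2,0 } — -973/1024
step 12: add B to get RBRRRRBBRRBB; options L={ -1,-31/32,-61/64,-487/512,-973/1024 } R={ -243/256,-121/128,-15/16,-7/8,-3/4,-1/2,0 } — -1945/2048
step 13: add B to get RBRRRRBBRRBBB; options L={ -1,-31/32,-61/64,-487/512,-973/1024,-1945/2048 } R={ -243/256,-121/128,-15/16,-7/8,-3/4,-1/2,0 } — -3889/4096
step 14: add R to get RBRRRRBBRRBBBR; options L={ -1,-31/32,-61/64,-487/512,-973/1024,-1945/2048 } R={ -3889/4096,-243/256,-121/128,-15/16,-7/8,-3/4,-1/2,0 } — -7779/8192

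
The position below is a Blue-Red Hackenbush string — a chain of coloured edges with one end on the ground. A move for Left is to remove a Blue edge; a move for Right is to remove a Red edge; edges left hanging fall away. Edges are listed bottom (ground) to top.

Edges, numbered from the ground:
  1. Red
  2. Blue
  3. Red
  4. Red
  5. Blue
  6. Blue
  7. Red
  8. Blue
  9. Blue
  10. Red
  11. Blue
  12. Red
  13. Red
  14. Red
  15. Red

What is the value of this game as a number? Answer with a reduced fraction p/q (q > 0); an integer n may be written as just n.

-12895/16384

step 1: add Red to get R; options L={  } R={ 0 } — -1
step 2: add Blue to get RB; options L={ -1 } R={ 0 } — -1/2
step 3: add Red to get RBR; options L={ -1 } R={ -1/2, 0 } — -3/4
step 4: add Red to get RBRR; options L={ -1 } R={ -3/4, -1/2, 0 } — -7/8
step 5: add Blue to get RBRRB; options L={ -1, -7/8 } R={ -3/4, -1/2, 0 } — -13/16
step 6: add Blue to get RBRRBB; options L={ -1, -7/8, -13/16 } R={ -3/4, -1/2, 0 } — -25/32
step 7: add Red to get RBRRBBR; options L={ -1, -7/8, -13/16 } R={ -25/32, -3/4, -1/2, 0 } — -51/64
step 8: add Blue to get RBRRBBRB; options L={ -1, -7/8, -13/16, -51/64 } R={ -25/32, -3/4, -1/2, 0 } — -101/128
step 9: add Blue to get RBRRBBRBB; options L={ -1, -7/8, -13/16, -51/64, -101/128 } R={ -25/32, -3/4, -1/2, 0 } — -201/256
step 10: add Red to get RBRRBBRBBR; options L={ -1, -7/8, -13/16, -51/64, -101/128 } R={ -201/256, -25/32, -3/4, -1/2, 0 } — -403/512
step 11: add Blue to get RBRRBBRBBRB; options L={ -1, -7/8, -13/16, -51/64, -101/128, -403/512 } R={ -201/256, -25/32, -3/4, -1/2, 0 } — -805/1024
step 12: add Red to get RBRRBBRBBRBR; options L={ -1, -7/8, -13/16, -51/64, -101/128, -403/512 } R={ -805/1024, -201/256, -25/32, -3/4, -1/2, 0 } — -1611/2048
step 13: add Red to get RBRRBBRBBRBRR; options L={ -1, -7/8, -13/16, -51/64, -101/128, -403/512 } R={ -1611/2048, -805/1024, -201/256, -25/32, -3/4, -1/2, 0 } — -3223/4096
step 14: add Red to get RBRRBBRBBRBRRR; options L={ -1, -7/8, -13/16, -51/64, -101/128, -403/512 } R={ -3223/4096, -1611/2048, -805/1024, -201/256, -25/32, -3/4, -1/2, 0 } — -6447/8192
step 15: add Red to get RBRRBBRBBRBRRRR; options L={ -1, -7/8, -13/16, -51/64, -101/128, -403/512 } R={ -6447/8192, -3223/4096, -1611/2048, -805/1024, -201/256, -25/32, -3/4, -1/2, 0 } — -12895/16384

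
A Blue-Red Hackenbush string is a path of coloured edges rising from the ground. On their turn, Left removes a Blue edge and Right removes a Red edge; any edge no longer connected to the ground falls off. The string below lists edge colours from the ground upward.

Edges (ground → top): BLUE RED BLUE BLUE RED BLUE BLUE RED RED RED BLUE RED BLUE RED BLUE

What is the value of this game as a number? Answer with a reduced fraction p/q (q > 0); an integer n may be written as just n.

13867/16384

Prefix values for BLUE RED BLUE BLUE RED BLUE BLUE RED RED RED BLUE RED BLUE RED BLUE via {L|R} + simplicity:
B: Left { 0 }, Right { none } so simplest 1
BR: Left { 0 }, Right { 1 } so simplest 1/2
BRB: Left { 0; 1/2 }, Right { 1 } so simplest 3/4
BRBB: Left { 0; 1/2; 3/4 }, Right { 1 } so simplest 7/8
BRBBR: Left { 0; 1/2; 3/4 }, Right { 7/8; 1 } so simplest 13/16
BRBBRB: Left { 0; 1/2; 3/4; 13/16 }, Right { 7/8; 1 } so simplest 27/32
BRBBRBB: Left { 0; 1/2; 3/4; 13/16; 27/32 }, Right { 7/8; 1 } so simplest 55/64
BRBBRBBR: Left { 0; 1/2; 3/4; 13/16; 27/32 }, Right { 55/64; 7/8; 1 } so simplest 109/128
BRBBRBBRR: Left { 0; 1/2; 3/4; 13/16; 27/32 }, Right { 109/128; 55/64; 7/8; 1 } so simplest 217/256
BRBBRBBRRR: Left { 0; 1/2; 3/4; 13/16; 27/32 }, Right { 217/256; 109/128; 55/64; 7/8; 1 } so simplest 433/512
BRBBRBBRRRB: Left { 0; 1/2; 3/4; 13/16; 27/32; 433/512 }, Right { 217/256; 109/128; 55/64; 7/8; 1 } so simplest 867/1024
BRBBRBBRRRBR: Left { 0; 1/2; 3/4; 13/16; 27/32; 433/512 }, Right { 867/1024; 217/256; 109/128; 55/64; 7/8; 1 } so simplest 1733/2048
BRBBRBBRRRBRB: Left { 0; 1/2; 3/4; 13/16; 27/32; 433/512; 1733/2048 }, Right { 867/1024; 217/256; 109/128; 55/64; 7/8; 1 } so simplest 3467/4096
BRBBRBBRRRBRBR: Left { 0; 1/2; 3/4; 13/16; 27/32; 433/512; 1733/2048 }, Right { 3467/4096; 867/1024; 217/256; 109/128; 55/64; 7/8; 1 } so simplest 6933/8192
BRBBRBBRRRBRBRB: Left { 0; 1/2; 3/4; 13/16; 27/32; 433/512; 1733/2048; 6933/8192 }, Right { 3467/4096; 867/1024; 217/256; 109/128; 55/64; 7/8; 1 } so simplest 13867/16384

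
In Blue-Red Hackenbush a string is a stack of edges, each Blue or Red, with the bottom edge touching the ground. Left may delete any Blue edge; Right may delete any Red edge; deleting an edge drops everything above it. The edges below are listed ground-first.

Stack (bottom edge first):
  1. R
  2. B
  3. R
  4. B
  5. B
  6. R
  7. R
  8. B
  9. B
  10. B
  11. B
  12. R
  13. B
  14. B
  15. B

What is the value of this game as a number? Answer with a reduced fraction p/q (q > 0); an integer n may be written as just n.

R: Left { · }, Right { 0 } — simplest -1
RB: Left { -1 }, Right { 0 } — simplest -1/2
RBR: Left { -1 }, Right { -1/2 0 } — simplest -3/4
RBRB: Left { -1 -3/4 }, Right { -1/2 0 } — simplest -5/8
RBRBB: Left { -1 -3/4 -5/8 }, Right { -1/2 0 } — simplest -9/16
RBRBBR: Left { -1 -3/4 -5/8 }, Right { -9/16 -1/2 0 } — simplest -19/32
RBRBBRR: Left { -1 -3/4 -5/8 }, Right { -19/32 -9/16 -1/2 0 } — simplest -39/64
RBRBBRRB: Left { -1 -3/4 -5/8 -39/64 }, Right { -19/32 -9/16 -1/2 0 } — simplest -77/128
RBRBBRRBB: Left { -1 -3/4 -5/8 -39/64 -77/128 }, Right { -19/32 -9/16 -1/2 0 } — simplest -153/256
RBRBBRRBBB: Left { -1 -3/4 -5/8 -39/64 -77/128 -153/256 }, Right { -19/32 -9/16 -1/2 0 } — simplest -305/512
RBRBBRRBBBB: Left { -1 -3/4 -5/8 -39/64 -77/128 -153/256 -305/512 }, Right { -19/32 -9/16 -1/2 0 } — simplest -609/1024
RBRBBRRBBBBR: Left { -1 -3/4 -5/8 -39/64 -77/128 -153/256 -305/512 }, Right { -609/1024 -19/32 -9/16 -1/2 0 } — simplest -1219/2048
RBRBBRRBBBBRB: Left { -1 -3/4 -5/8 -39/64 -77/128 -153/256 -305/512 -1219/2048 }, Right { -609/1024 -19/32 -9/16 -1/2 0 } — simplest -2437/4096
RBRBBRRBBBBRBB: Left { -1 -3/4 -5/8 -39/64 -77/128 -153/256 -305/512 -1219/2048 -2437/4096 }, Right { -609/1024 -19/32 -9/16 -1/2 0 } — simplest -4873/8192
RBRBBRRBBBBRBBB: Left { -1 -3/4 -5/8 -39/64 -77/128 -153/256 -305/512 -1219/2048 -2437/4096 -4873/8192 }, Right { -609/1024 -19/32 -9/16 -1/2 0 } — simplest -9745/16384

-9745/16384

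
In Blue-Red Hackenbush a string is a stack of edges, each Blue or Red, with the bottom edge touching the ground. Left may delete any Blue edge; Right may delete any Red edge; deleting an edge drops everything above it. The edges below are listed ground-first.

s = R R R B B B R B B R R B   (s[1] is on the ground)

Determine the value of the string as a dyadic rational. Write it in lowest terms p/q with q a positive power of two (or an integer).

-1101/512

g_1 [R]  L=[none]  R=[0]  gives -1
g_2 [RR]  L=[none]  R=[-1,0]  gives -2
g_3 [RRR]  L=[none]  R=[-2,-1,0]  gives -3
g_4 [RRRB]  L=[-3]  R=[-2,-1,0]  gives -5/2
g_5 [RRRBB]  L=[-3,-5/2]  R=[-2,-1,0]  gives -9/4
g_6 [RRRBBB]  L=[-3,-5/2,-9/4]  R=[-2,-1,0]  gives -17/8
g_7 [RRRBBBR]  L=[-3,-5/2,-9/4]  R=[-17/8,-2,-1,0]  gives -35/16
g_8 [RRRBBBRB]  L=[-3,-5/2,-9/4,-35/16]  R=[-17/8,-2,-1,0]  gives -69/32
g_9 [RRRBBBRBB]  L=[-3,-5/2,-9/4,-35/16,-69/32]  R=[-17/8,-2,-1,0]  gives -137/64
g_10 [RRRBBBRBBR]  L=[-3,-5/2,-9/4,-35/16,-69/32]  R=[-137/64,-17/8,-2,-1,0]  gives -275/128
g_11 [RRRBBBRBBRR]  L=[-3,-5/2,-9/4,-35/16,-69/32]  R=[-275/128,-137/64,-17/8,-2,-1,0]  gives -551/256
g_12 [RRRBBBRBBRRB]  L=[-3,-5/2,-9/4,-35/16,-69/32,-551/256]  R=[-275/128,-137/64,-17/8,-2,-1,0]  gives -1101/512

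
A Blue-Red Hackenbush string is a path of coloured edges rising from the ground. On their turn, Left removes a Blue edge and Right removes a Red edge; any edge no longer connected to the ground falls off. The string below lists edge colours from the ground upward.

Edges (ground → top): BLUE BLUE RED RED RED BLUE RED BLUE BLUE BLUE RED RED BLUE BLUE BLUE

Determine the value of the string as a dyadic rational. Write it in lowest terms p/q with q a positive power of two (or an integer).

9679/8192

1 of 15 · B · max L 0 · min R +∞ = 1
2 of 15 · BB · max L 1 · min R +∞ = 2
3 of 15 · BBR · max L 1 · min R 2 = 3/2
4 of 15 · BBRR · max L 1 · min R 3/2 = 5/4
5 of 15 · BBRRR · max L 1 · min R 5/4 = 9/8
6 of 15 · BBRRRB · max L 9/8 · min R 5/4 = 19/16
7 of 15 · BBRRRBR · max L 9/8 · min R 19/16 = 37/32
8 of 15 · BBRRRBRB · max L 37/32 · min R 19/16 = 75/64
9 of 15 · BBRRRBRBB · max L 75/64 · min R 19/16 = 151/128
10 of 15 · BBRRRBRBBB · max L 151/128 · min R 19/16 = 303/256
11 of 15 · BBRRRBRBBBR · max L 151/128 · min R 303/256 = 605/512
12 of 15 · BBRRRBRBBBRR · max L 151/128 · min R 605/512 = 1209/1024
13 of 15 · BBRRRBRBBBRRB · max L 1209/1024 · min R 605/512 = 2419/2048
14 of 15 · BBRRRBRBBBRRBB · max L 2419/2048 · min R 605/512 = 4839/4096
15 of 15 · BBRRRBRBBBRRBBB · max L 4839/4096 · min R 605/512 = 9679/8192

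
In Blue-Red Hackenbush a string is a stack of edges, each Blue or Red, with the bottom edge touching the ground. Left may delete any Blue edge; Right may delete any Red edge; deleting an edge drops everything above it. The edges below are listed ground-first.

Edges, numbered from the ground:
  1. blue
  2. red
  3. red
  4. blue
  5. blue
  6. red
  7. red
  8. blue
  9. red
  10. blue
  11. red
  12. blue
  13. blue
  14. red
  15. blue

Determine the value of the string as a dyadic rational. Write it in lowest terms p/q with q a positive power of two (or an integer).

6491/16384

1 of 15 · b · max L 0 · min R +∞ ⇒ 1
2 of 15 · br · max L 0 · min R 1 ⇒ 1/2
3 of 15 · brr · max L 0 · min R 1/2 ⇒ 1/4
4 of 15 · brrb · max L 1/4 · min R 1/2 ⇒ 3/8
5 of 15 · brrbb · max L 3/8 · min R 1/2 ⇒ 7/16
6 of 15 · brrbbr · max L 3/8 · min R 7/16 ⇒ 13/32
7 of 15 · brrbbrr · max L 3/8 · min R 13/32 ⇒ 25/64
8 of 15 · brrbbrrb · max L 25/64 · min R 13/32 ⇒ 51/128
9 of 15 · brrbbrrbr · max L 25/64 · min R 51/128 ⇒ 101/256
10 of 15 · brrbbrrbrb · max L 101/256 · min R 51/128 ⇒ 203/512
11 of 15 · brrbbrrbrbr · max L 101/256 · min R 203/512 ⇒ 405/1024
12 of 15 · brrbbrrbrbrb · max L 405/1024 · min R 203/512 ⇒ 811/2048
13 of 15 · brrbbrrbrbrbb · max L 811/2048 · min R 203/512 ⇒ 1623/4096
14 of 15 · brrbbrrbrbrbbr · max L 811/2048 · min R 1623/4096 ⇒ 3245/8192
15 of 15 · brrbbrrbrbrbbrb · max L 3245/8192 · min R 1623/4096 ⇒ 6491/16384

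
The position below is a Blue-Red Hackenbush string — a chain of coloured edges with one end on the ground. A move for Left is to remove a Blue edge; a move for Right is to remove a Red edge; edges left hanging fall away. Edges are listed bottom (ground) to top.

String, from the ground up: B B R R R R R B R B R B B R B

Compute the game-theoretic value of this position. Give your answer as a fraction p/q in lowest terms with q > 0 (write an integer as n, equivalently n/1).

8539/8192

edge 1 of 15 (B): { 0 |  } => 1
edge 2 of 15 (B): { 0, 1 |  } => 2
edge 3 of 15 (R): { 0, 1 | 2 } => 3/2
edge 4 of 15 (R): { 0, 1 | 3/2, 2 } => 5/4
edge 5 of 15 (R): { 0, 1 | 5/4, 3/2, 2 } => 9/8
edge 6 of 15 (R): { 0, 1 | 9/8, 5/4, 3/2, 2 } => 17/16
edge 7 of 15 (R): { 0, 1 | 17/16, 9/8, 5/4, 3/2, 2 } => 33/32
edge 8 of 15 (B): { 0, 1, 33/32 | 17/16, 9/8, 5/4, 3/2, 2 } => 67/64
edge 9 of 15 (R): { 0, 1, 33/32 | 67/64, 17/16, 9/8, 5/4, 3/2, 2 } => 133/128
edge 10 of 15 (B): { 0, 1, 33/32, 133/128 | 67/64, 17/16, 9/8, 5/4, 3/2, 2 } => 267/256
edge 11 of 15 (R): { 0, 1, 33/32, 133/128 | 267/256, 67/64, 17/16, 9/8, 5/4, 3/2, 2 } => 533/512
edge 12 of 15 (B): { 0, 1, 33/32, 133/128, 533/512 | 267/256, 67/64, 17/16, 9/8, 5/4, 3/2, 2 } => 1067/1024
edge 13 of 15 (B): { 0, 1, 33/32, 133/128, 533/512, 1067/1024 | 267/256, 67/64, 17/16, 9/8, 5/4, 3/2, 2 } => 2135/2048
edge 14 of 15 (R): { 0, 1, 33/32, 133/128, 533/512, 1067/1024 | 2135/2048, 267/256, 67/64, 17/16, 9/8, 5/4, 3/2, 2 } => 4269/4096
edge 15 of 15 (B): { 0, 1, 33/32, 133/128, 533/512, 1067/1024, 4269/4096 | 2135/2048, 267/256, 67/64, 17/16, 9/8, 5/4, 3/2, 2 } => 8539/8192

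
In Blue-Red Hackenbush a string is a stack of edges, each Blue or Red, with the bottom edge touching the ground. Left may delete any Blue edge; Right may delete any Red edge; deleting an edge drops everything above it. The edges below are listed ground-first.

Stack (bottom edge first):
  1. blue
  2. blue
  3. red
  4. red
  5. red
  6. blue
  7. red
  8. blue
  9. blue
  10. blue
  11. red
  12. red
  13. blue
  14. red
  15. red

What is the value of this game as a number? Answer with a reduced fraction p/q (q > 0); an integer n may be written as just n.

9673/8192

Recurse on prefixes of the 15-edge string blue blue red red red blue red blue blue blue red red blue red red:
value(b) = { 0 | none } → 1
value(bb) = { 0 1 | none } → 2
value(bbr) = { 0 1 | 2 } → 3/2
value(bbrr) = { 0 1 | 3/2 2 } → 5/4
value(bbrrr) = { 0 1 | 5/4 3/2 2 } → 9/8
value(bbrrrb) = { 0 1 9/8 | 5/4 3/2 2 } → 19/16
value(bbrrrbr) = { 0 1 9/8 | 19/16 5/4 3/2 2 } → 37/32
value(bbrrrbrb) = { 0 1 9/8 37/32 | 19/16 5/4 3/2 2 } → 75/64
value(bbrrrbrbb) = { 0 1 9/8 37/32 75/64 | 19/16 5/4 3/2 2 } → 151/128
value(bbrrrbrbbb) = { 0 1 9/8 37/32 75/64 151/128 | 19/16 5/4 3/2 2 } → 303/256
value(bbrrrbrbbbr) = { 0 1 9/8 37/32 75/64 151/128 | 303/256 19/16 5/4 3/2 2 } → 605/512
value(bbrrrbrbbbrr) = { 0 1 9/8 37/32 75/64 151/128 | 605/512 303/256 19/16 5/4 3/2 2 } → 1209/1024
value(bbrrrbrbbbrrb) = { 0 1 9/8 37/32 75/64 151/128 1209/1024 | 605/512 303/256 19/16 5/4 3/2 2 } → 2419/2048
value(bbrrrbrbbbrrbr) = { 0 1 9/8 37/32 75/64 151/128 1209/1024 | 2419/2048 605/512 303/256 19/16 5/4 3/2 2 } → 4837/4096
value(bbrrrbrbbbrrbrr) = { 0 1 9/8 37/32 75/64 151/128 1209/1024 | 4837/4096 2419/2048 605/512 303/256 19/16 5/4 3/2 2 } → 9673/8192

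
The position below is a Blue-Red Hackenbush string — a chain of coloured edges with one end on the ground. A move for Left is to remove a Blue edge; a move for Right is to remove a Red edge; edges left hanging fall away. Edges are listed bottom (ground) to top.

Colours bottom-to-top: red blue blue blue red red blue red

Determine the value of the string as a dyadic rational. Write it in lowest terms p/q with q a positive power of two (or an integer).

-27/128

edge 1 of 8 (red): { · | 0 } => -1
edge 2 of 8 (blue): { -1 | 0 } => -1/2
edge 3 of 8 (blue): { -1; -1/2 | 0 } => -1/4
edge 4 of 8 (blue): { -1; -1/2; -1/4 | 0 } => -1/8
edge 5 of 8 (red): { -1; -1/2; -1/4 | -1/8; 0 } => -3/16
edge 6 of 8 (red): { -1; -1/2; -1/4 | -3/16; -1/8; 0 } => -7/32
edge 7 of 8 (blue): { -1; -1/2; -1/4; -7/32 | -3/16; -1/8; 0 } => -13/64
edge 8 of 8 (red): { -1; -1/2; -1/4; -7/32 | -13/64; -3/16; -1/8; 0 } => -27/128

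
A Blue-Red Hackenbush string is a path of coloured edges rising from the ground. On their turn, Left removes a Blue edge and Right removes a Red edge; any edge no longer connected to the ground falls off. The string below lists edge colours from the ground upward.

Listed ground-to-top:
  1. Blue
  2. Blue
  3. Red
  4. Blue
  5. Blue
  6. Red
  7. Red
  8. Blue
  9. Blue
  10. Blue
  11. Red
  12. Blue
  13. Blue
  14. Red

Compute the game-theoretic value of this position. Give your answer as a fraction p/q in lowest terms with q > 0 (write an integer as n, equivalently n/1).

7405/4096

1 of 14 · B · max L 0 · min R +∞ -> 1
2 of 14 · BB · max L 1 · min R +∞ -> 2
3 of 14 · BBR · max L 1 · min R 2 -> 3/2
4 of 14 · BBRB · max L 3/2 · min R 2 -> 7/4
5 of 14 · BBRBB · max L 7/4 · min R 2 -> 15/8
6 of 14 · BBRBBR · max L 7/4 · min R 15/8 -> 29/16
7 of 14 · BBRBBRR · max L 7/4 · min R 29/16 -> 57/32
8 of 14 · BBRBBRRB · max L 57/32 · min R 29/16 -> 115/64
9 of 14 · BBRBBRRBB · max L 115/64 · min R 29/16 -> 231/128
10 of 14 · BBRBBRRBBB · max L 231/128 · min R 29/16 -> 463/256
11 of 14 · BBRBBRRBBBR · max L 231/128 · min R 463/256 -> 925/512
12 of 14 · BBRBBRRBBBRB · max L 925/512 · min R 463/256 -> 1851/1024
13 of 14 · BBRBBRRBBBRBB · max L 1851/1024 · min R 463/256 -> 3703/2048
14 of 14 · BBRBBRRBBBRBBR · max L 1851/1024 · min R 3703/2048 -> 7405/4096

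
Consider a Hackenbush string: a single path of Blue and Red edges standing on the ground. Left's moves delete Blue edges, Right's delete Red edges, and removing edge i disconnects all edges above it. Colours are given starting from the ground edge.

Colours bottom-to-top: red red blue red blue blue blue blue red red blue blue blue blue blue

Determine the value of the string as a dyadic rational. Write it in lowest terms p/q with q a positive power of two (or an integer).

G_1 [r]  L=[(no moves)]  R=[0]  → -1
G_2 [rr]  L=[(no moves)]  R=[-1; 0]  → -2
G_3 [rrb]  L=[-2]  R=[-1; 0]  → -3/2
G_4 [rrbr]  L=[-2]  R=[-3/2; -1; 0]  → -7/4
G_5 [rrbrb]  L=[-2; -7/4]  R=[-3/2; -1; 0]  → -13/8
G_6 [rrbrbb]  L=[-2; -7/4; -13/8]  R=[-3/2; -1; 0]  → -25/16
G_7 [rrbrbbb]  L=[-2; -7/4; -13/8; -25/16]  R=[-3/2; -1; 0]  → -49/32
G_8 [rrbrbbbb]  L=[-2; -7/4; -13/8; -25/16; -49/32]  R=[-3/2; -1; 0]  → -97/64
G_9 [rrbrbbbbr]  L=[-2; -7/4; -13/8; -25/16; -49/32]  R=[-97/64; -3/2; -1; 0]  → -195/128
G_10 [rrbrbbbbrr]  L=[-2; -7/4; -13/8; -25/16; -49/32]  R=[-195/128; -97/64; -3/2; -1; 0]  → -391/256
G_11 [rrbrbbbbrrb]  L=[-2; -7/4; -13/8; -25/16; -49/32; -391/256]  R=[-195/128; -97/64; -3/2; -1; 0]  → -781/512
G_12 [rrbrbbbbrrbb]  L=[-2; -7/4; -13/8; -25/16; -49/32; -391/256; -781/512]  R=[-195/128; -97/64; -3/2; -1; 0]  → -1561/1024
G_13 [rrbrbbbbrrbbb]  L=[-2; -7/4; -13/8; -25/16; -49/32; -391/256; -781/512; -1561/1024]  R=[-195/128; -97/64; -3/2; -1; 0]  → -3121/2048
G_14 [rrbrbbbbrrbbbb]  L=[-2; -7/4; -13/8; -25/16; -49/32; -391/256; -781/512; -1561/1024; -3121/2048]  R=[-195/128; -97/64; -3/2; -1; 0]  → -6241/4096
G_15 [rrbrbbbbrrbbbbb]  L=[-2; -7/4; -13/8; -25/16; -49/32; -391/256; -781/512; -1561/1024; -3121/2048; -6241/4096]  R=[-195/128; -97/64; -3/2; -1; 0]  → -12481/8192

-12481/8192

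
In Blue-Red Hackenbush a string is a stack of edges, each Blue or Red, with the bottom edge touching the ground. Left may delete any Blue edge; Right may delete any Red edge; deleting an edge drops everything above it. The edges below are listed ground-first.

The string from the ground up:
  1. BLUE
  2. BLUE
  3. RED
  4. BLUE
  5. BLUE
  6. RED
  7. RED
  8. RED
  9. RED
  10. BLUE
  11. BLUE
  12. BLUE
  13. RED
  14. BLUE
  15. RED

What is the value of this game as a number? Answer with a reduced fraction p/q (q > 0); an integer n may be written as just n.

Prefix values for BLUE BLUE RED BLUE BLUE RED RED RED RED BLUE BLUE BLUE RED BLUE RED via {L|R} + simplicity:
edge 1 of 15 (BLUE): { 0 | none } → 1
edge 2 of 15 (BLUE): { 0; 1 | none } → 2
edge 3 of 15 (RED): { 0; 1 | 2 } → 3/2
edge 4 of 15 (BLUE): { 0; 1; 3/2 | 2 } → 7/4
edge 5 of 15 (BLUE): { 0; 1; 3/2; 7/4 | 2 } → 15/8
edge 6 of 15 (RED): { 0; 1; 3/2; 7/4 | 15/8; 2 } → 29/16
edge 7 of 15 (RED): { 0; 1; 3/2; 7/4 | 29/16; 15/8; 2 } → 57/32
edge 8 of 15 (RED): { 0; 1; 3/2; 7/4 | 57/32; 29/16; 15/8; 2 } → 113/64
edge 9 of 15 (RED): { 0; 1; 3/2; 7/4 | 113/64; 57/32; 29/16; 15/8; 2 } → 225/128
edge 10 of 15 (BLUE): { 0; 1; 3/2; 7/4; 225/128 | 113/64; 57/32; 29/16; 15/8; 2 } → 451/256
edge 11 of 15 (BLUE): { 0; 1; 3/2; 7/4; 225/128; 451/256 | 113/64; 57/32; 29/16; 15/8; 2 } → 903/512
edge 12 of 15 (BLUE): { 0; 1; 3/2; 7/4; 225/128; 451/256; 903/512 | 113/64; 57/32; 29/16; 15/8; 2 } → 1807/1024
edge 13 of 15 (RED): { 0; 1; 3/2; 7/4; 225/128; 451/256; 903/512 | 1807/1024; 113/64; 57/32; 29/16; 15/8; 2 } → 3613/2048
edge 14 of 15 (BLUE): { 0; 1; 3/2; 7/4; 225/128; 451/256; 903/512; 3613/2048 | 1807/1024; 113/64; 57/32; 29/16; 15/8; 2 } → 7227/4096
edge 15 of 15 (RED): { 0; 1; 3/2; 7/4; 225/128; 451/256; 903/512; 3613/2048 | 7227/4096; 1807/1024; 113/64; 57/32; 29/16; 15/8; 2 } → 14453/8192

14453/8192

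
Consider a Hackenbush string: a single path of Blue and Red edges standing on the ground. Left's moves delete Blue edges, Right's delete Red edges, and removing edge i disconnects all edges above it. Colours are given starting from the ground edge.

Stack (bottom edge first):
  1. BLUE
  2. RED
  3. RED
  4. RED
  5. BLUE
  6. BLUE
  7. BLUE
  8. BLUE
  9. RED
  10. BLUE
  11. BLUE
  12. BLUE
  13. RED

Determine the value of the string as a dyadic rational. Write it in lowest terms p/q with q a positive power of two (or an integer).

1 of 13 · B · max L 0 · min R +∞ => 1
2 of 13 · BR · max L 0 · min R 1 => 1/2
3 of 13 · BRR · max L 0 · min R 1/2 => 1/4
4 of 13 · BRRR · max L 0 · min R 1/4 => 1/8
5 of 13 · BRRRB · max L 1/8 · min R 1/4 => 3/16
6 of 13 · BRRRBB · max L 3/16 · min R 1/4 => 7/32
7 of 13 · BRRRBBB · max L 7/32 · min R 1/4 => 15/64
8 of 13 · BRRRBBBB · max L 15/64 · min R 1/4 => 31/128
9 of 13 · BRRRBBBBR · max L 15/64 · min R 31/128 => 61/256
10 of 13 · BRRRBBBBRB · max L 61/256 · min R 31/128 => 123/512
11 of 13 · BRRRBBBBRBB · max L 123/512 · min R 31/128 => 247/1024
12 of 13 · BRRRBBBBRBBB · max L 247/1024 · min R 31/128 => 495/2048
13 of 13 · BRRRBBBBRBBBR · max L 247/1024 · min R 495/2048 => 989/4096

989/4096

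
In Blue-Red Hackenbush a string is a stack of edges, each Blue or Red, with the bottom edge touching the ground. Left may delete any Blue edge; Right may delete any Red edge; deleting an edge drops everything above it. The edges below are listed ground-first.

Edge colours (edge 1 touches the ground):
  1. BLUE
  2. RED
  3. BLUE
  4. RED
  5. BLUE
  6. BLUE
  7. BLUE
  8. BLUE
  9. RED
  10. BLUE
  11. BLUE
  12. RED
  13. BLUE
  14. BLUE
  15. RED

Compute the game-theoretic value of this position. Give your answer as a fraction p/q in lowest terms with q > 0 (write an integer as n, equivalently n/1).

1 of 15 · B · max L 0 · min R +∞ so 1
2 of 15 · BR · max L 0 · min R 1 so 1/2
3 of 15 · BRB · max L 1/2 · min R 1 so 3/4
4 of 15 · BRBR · max L 1/2 · min R 3/4 so 5/8
5 of 15 · BRBRB · max L 5/8 · min R 3/4 so 11/16
6 of 15 · BRBRBB · max L 11/16 · min R 3/4 so 23/32
7 of 15 · BRBRBBB · max L 23/32 · min R 3/4 so 47/64
8 of 15 · BRBRBBBB · max L 47/64 · min R 3/4 so 95/128
9 of 15 · BRBRBBBBR · max L 47/64 · min R 95/128 so 189/256
10 of 15 · BRBRBBBBRB · max L 189/256 · min R 95/128 so 379/512
11 of 15 · BRBRBBBBRBB · max L 379/512 · min R 95/128 so 759/1024
12 of 15 · BRBRBBBBRBBR · max L 379/512 · min R 759/1024 so 1517/2048
13 of 15 · BRBRBBBBRBBRB · max L 1517/2048 · min R 759/1024 so 3035/4096
14 of 15 · BRBRBBBBRBBRBB · max L 3035/4096 · min R 759/1024 so 6071/8192
15 of 15 · BRBRBBBBRBBRBBR · max L 3035/4096 · min R 6071/8192 so 12141/16384

12141/16384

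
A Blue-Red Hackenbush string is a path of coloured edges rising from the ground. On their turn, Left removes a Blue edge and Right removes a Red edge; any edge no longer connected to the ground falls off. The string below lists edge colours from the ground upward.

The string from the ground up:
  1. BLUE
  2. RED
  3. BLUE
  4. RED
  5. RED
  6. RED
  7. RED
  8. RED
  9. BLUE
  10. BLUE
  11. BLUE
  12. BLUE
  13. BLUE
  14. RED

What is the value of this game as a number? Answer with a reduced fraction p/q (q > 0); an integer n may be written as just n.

Prefix values for BLUE RED BLUE RED RED RED RED RED BLUE BLUE BLUE BLUE BLUE RED via {L|R} + simplicity:
g(B) = { 0 | (no moves) } — 1
g(BR) = { 0 | 1 } — 1/2
g(BRB) = { 0, 1/2 | 1 } — 3/4
g(BRBR) = { 0, 1/2 | 3/4, 1 } — 5/8
g(BRBRR) = { 0, 1/2 | 5/8, 3/4, 1 } — 9/16
g(BRBRRR) = { 0, 1/2 | 9/16, 5/8, 3/4, 1 } — 17/32
g(BRBRRRR) = { 0, 1/2 | 17/32, 9/16, 5/8, 3/4, 1 } — 33/64
g(BRBRRRRR) = { 0, 1/2 | 33/64, 17/32, 9/16, 5/8, 3/4, 1 } — 65/128
g(BRBRRRRRB) = { 0, 1/2, 65/128 | 33/64, 17/32, 9/16, 5/8, 3/4, 1 } — 131/256
g(BRBRRRRRBB) = { 0, 1/2, 65/128, 131/256 | 33/64, 17/32, 9/16, 5/8, 3/4, 1 } — 263/512
g(BRBRRRRRBBB) = { 0, 1/2, 65/128, 131/256, 263/512 | 33/64, 17/32, 9/16, 5/8, 3/4, 1 } — 527/1024
g(BRBRRRRRBBBB) = { 0, 1/2, 65/128, 131/256, 263/512, 527/1024 | 33/64, 17/32, 9/16, 5/8, 3/4, 1 } — 1055/2048
g(BRBRRRRRBBBBB) = { 0, 1/2, 65/128, 131/256, 263/512, 527/1024, 1055/2048 | 33/64, 17/32, 9/16, 5/8, 3/4, 1 } — 2111/4096
g(BRBRRRRRBBBBBR) = { 0, 1/2, 65/128, 131/256, 263/512, 527/1024, 1055/2048 | 2111/4096, 33/64, 17/32, 9/16, 5/8, 3/4, 1 } — 4221/8192

4221/8192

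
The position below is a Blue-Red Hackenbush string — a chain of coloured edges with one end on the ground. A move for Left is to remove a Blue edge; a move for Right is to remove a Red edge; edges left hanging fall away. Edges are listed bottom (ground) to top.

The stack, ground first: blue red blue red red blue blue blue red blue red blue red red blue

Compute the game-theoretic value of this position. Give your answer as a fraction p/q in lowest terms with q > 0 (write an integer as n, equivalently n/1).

Build val(s[:k]) for k = 1..15, string s = blue red blue red red blue blue blue red blue red blue red red blue.
edge 1 of 15 (blue): { 0 | none } -> 1
edge 2 of 15 (red): { 0 | 1 } -> 1/2
edge 3 of 15 (blue): { 0, 1/2 | 1 } -> 3/4
edge 4 of 15 (red): { 0, 1/2 | 3/4, 1 } -> 5/8
edge 5 of 15 (red): { 0, 1/2 | 5/8, 3/4, 1 } -> 9/16
edge 6 of 15 (blue): { 0, 1/2, 9/16 | 5/8, 3/4, 1 } -> 19/32
edge 7 of 15 (blue): { 0, 1/2, 9/16, 19/32 | 5/8, 3/4, 1 } -> 39/64
edge 8 of 15 (blue): { 0, 1/2, 9/16, 19/32, 39/64 | 5/8, 3/4, 1 } -> 79/128
edge 9 of 15 (red): { 0, 1/2, 9/16, 19/32, 39/64 | 79/128, 5/8, 3/4, 1 } -> 157/256
edge 10 of 15 (blue): { 0, 1/2, 9/16, 19/32, 39/64, 157/256 | 79/128, 5/8, 3/4, 1 } -> 315/512
edge 11 of 15 (red): { 0, 1/2, 9/16, 19/32, 39/64, 157/256 | 315/512, 79/128, 5/8, 3/4, 1 } -> 629/1024
edge 12 of 15 (blue): { 0, 1/2, 9/16, 19/32, 39/64, 157/256, 629/1024 | 315/512, 79/128, 5/8, 3/4, 1 } -> 1259/2048
edge 13 of 15 (red): { 0, 1/2, 9/16, 19/32, 39/64, 157/256, 629/1024 | 1259/2048, 315/512, 79/128, 5/8, 3/4, 1 } -> 2517/4096
edge 14 of 15 (red): { 0, 1/2, 9/16, 19/32, 39/64, 157/256, 629/1024 | 2517/4096, 1259/2048, 315/512, 79/128, 5/8, 3/4, 1 } -> 5033/8192
edge 15 of 15 (blue): { 0, 1/2, 9/16, 19/32, 39/64, 157/256, 629/1024, 5033/8192 | 2517/4096, 1259/2048, 315/512, 79/128, 5/8, 3/4, 1 } -> 10067/16384

10067/16384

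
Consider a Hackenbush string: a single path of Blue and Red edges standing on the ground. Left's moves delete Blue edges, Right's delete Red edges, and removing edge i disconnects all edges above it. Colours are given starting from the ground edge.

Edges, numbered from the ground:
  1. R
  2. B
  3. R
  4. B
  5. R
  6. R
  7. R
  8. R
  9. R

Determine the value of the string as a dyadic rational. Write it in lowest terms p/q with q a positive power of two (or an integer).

-191/256

Build value(s[:k]) for k = 1..9, string s = R B R B R R R R R.
value_1 [R]  L=[∅]  R=[0]  = -1
value_2 [RB]  L=[-1]  R=[0]  = -1/2
value_3 [RBR]  L=[-1]  R=[-1/2 0]  = -3/4
value_4 [RBRB]  L=[-1 -3/4]  R=[-1/2 0]  = -5/8
value_5 [RBRBR]  L=[-1 -3/4]  R=[-5/8 -1/2 0]  = -11/16
value_6 [RBRBRR]  L=[-1 -3/4]  R=[-11/16 -5/8 -1/2 0]  = -23/32
value_7 [RBRBRRR]  L=[-1 -3/4]  R=[-23/32 -11/16 -5/8 -1/2 0]  = -47/64
value_8 [RBRBRRRR]  L=[-1 -3/4]  R=[-47/64 -23/32 -11/16 -5/8 -1/2 0]  = -95/128
value_9 [RBRBRRRRR]  L=[-1 -3/4]  R=[-95/128 -47/64 -23/32 -11/16 -5/8 -1/2 0]  = -191/256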